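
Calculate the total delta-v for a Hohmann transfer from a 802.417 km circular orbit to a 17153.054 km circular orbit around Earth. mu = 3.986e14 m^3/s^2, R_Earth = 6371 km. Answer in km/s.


r1 = 7173.4170 km = 7.173417e+06 m
r2 = 23524.0540 km = 2.3524054e+07 m
dv1 = sqrt(mu/r1)*(sqrt(2*r2/(r1+r2)) - 1) = 1774.0999 m/s
dv2 = sqrt(mu/r2)*(1 - sqrt(2*r1/(r1+r2))) = 1302.2540 m/s
total dv = |dv1| + |dv2| = 1774.0999 + 1302.2540 = 3076.3540 m/s = 3.0764 km/s

3.0764 km/s


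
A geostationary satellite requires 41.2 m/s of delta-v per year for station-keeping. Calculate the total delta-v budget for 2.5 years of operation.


dV = rate * years = 41.2 * 2.5
dV = 103.0000 m/s

103.0000 m/s


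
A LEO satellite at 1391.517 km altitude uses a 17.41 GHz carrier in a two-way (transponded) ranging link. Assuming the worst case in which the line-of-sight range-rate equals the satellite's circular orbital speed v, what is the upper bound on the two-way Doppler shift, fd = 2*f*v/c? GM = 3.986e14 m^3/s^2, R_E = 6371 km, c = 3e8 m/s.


r = 7.762517e+06 m
v = sqrt(mu/r) = 7165.8443 m/s (worst-case radial velocity)
f = 17.41 GHz = 1.741e+10 Hz
fd = 2*f*v/c = 2*1.741e+10*7165.8443/3.0e+08
fd = 831715.6569 Hz

831715.6569 Hz


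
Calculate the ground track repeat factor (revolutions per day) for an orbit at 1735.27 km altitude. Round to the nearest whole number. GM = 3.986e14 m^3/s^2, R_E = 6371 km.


r = 8.10627e+06 m
T = 2*pi*sqrt(r^3/mu) = 7263.4478 s = 121.0575 min
revs/day = 1440 / 121.0575 = 11.8952
Rounded: 12 revolutions per day

12 revolutions per day


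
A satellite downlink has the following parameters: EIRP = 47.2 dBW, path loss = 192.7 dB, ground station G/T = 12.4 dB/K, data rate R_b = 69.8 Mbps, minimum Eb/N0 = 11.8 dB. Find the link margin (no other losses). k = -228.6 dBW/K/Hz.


C/N0 = EIRP - FSPL + G/T - k = 47.2 - 192.7 + 12.4 - (-228.6)
C/N0 = 95.5000 dB-Hz
R_b = 69.8 Mbps = 6.98e+07 bps -> 10*log10(R_b) = 78.4386 dB-Hz
Eb/N0 = C/N0 - 10*log10(R_b) = 95.5000 - 78.4386 = 17.0614 dB
Margin = Eb/N0 - Eb/N0_req = 17.0614 - 11.8 = 5.2614 dB (link closes)

5.2614 dB


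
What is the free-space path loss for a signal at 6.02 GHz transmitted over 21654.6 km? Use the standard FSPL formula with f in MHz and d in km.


f = 6.02 GHz = 6020.0000 MHz
d = 21654.6 km
FSPL = 32.44 + 20*log10(6020.0000) + 20*log10(21654.6)
FSPL = 32.44 + 75.5919 + 86.7110
FSPL = 194.7429 dB

194.7429 dB


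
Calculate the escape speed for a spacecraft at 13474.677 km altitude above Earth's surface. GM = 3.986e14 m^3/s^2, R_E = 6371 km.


r = 6371.0 + 13474.677 = 19845.6770 km = 1.9845677e+07 m
v_esc = sqrt(2*mu/r) = sqrt(2*3.986e14 / 1.9845677e+07)
v_esc = 6337.9774 m/s = 6.3380 km/s

6.3380 km/s


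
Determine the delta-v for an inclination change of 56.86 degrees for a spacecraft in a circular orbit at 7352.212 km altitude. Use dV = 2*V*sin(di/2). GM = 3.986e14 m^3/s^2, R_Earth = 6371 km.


r = 13723.2120 km = 1.3723212e+07 m
V = sqrt(mu/r) = 5389.4043 m/s
di = 56.86 deg = 0.9923942 rad
dV = 2*V*sin(di/2) = 2*5389.4043*sin(0.4961971)
dV = 5131.6261 m/s = 5.1316 km/s

5.1316 km/s


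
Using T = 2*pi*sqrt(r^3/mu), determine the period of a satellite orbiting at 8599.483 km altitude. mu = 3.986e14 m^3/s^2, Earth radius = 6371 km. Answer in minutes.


r = 14970.4830 km = 1.4970483e+07 m
T = 2*pi*sqrt(r^3/mu) = 2*pi*sqrt(3.3551152e+21 / 3.986e14)
T = 18229.0879 s = 303.8181 min

303.8181 minutes


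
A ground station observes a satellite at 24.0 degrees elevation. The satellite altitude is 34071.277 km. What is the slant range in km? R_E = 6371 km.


h = 34071.277 km, el = 24.0 deg
d = -R_E*sin(el) + sqrt((R_E*sin(el))^2 + 2*R_E*h + h^2)
d = -6371.0000*sin(0.418879) + sqrt((6371.0000*0.4067366)^2 + 2*6371.0000*34071.277 + 34071.277^2)
d = 37429.9635 km

37429.9635 km


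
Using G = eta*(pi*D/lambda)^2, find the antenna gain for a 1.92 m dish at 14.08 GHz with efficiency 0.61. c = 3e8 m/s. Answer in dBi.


lambda = c/f = 3e8 / 1.408e+10 = 0.02130682 m
G = eta*(pi*D/lambda)^2 = 0.61*(pi*1.92/0.02130682)^2
G = 48887.1633 (linear)
G = 10*log10(48887.1633) = 46.8919 dBi

46.8919 dBi


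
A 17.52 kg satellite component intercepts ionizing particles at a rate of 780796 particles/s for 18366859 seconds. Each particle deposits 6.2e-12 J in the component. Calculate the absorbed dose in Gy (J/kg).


Total energy deposited = rate * time * E_per
  = 780796 * 18366859 * 6.2e-12 = 88.9128 J
Dose = E_total / mass = 88.9128 / 17.52
Dose = 5.0749 Gy

5.0749 Gy


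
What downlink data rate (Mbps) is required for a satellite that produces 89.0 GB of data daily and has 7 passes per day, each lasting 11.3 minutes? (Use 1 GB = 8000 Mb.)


total contact time = 7 * 11.3 * 60 = 4746.0000 s
data = 89.0 GB = 712000.0000 Mb
rate = 712000.0000 / 4746.0000 = 150.0211 Mbps

150.0211 Mbps


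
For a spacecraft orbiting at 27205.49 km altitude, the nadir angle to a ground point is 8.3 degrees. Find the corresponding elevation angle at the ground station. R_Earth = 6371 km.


r = R_E + alt = 33576.4900 km
Law of sines in the satellite / Earth-center / ground-point triangle:
  sin(nadir)/R_E = sin(90 + el)/r  =>  cos(el) = (r/R_E)*sin(nadir)
cos(el) = (33576.4900 / 6371.0000) * sin(8.3 deg) = 0.7607871
el = arccos(0.7607871) = 40.4664 deg
(Earth-central angle = 90 - nadir - el = 41.2336 deg)

40.4664 degrees


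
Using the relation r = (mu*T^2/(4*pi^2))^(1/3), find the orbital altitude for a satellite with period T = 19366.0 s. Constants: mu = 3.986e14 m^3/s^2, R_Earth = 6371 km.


T = 19366.0 s
r = (mu*T^2/(4*pi^2))^(1/3) = (3.986e14 * 19366.0^2 / (4*pi^2))^(1/3)
r = 1.5586639e+07 m = 15586.6388 km
alt = r - R_E = 15586.6388 - 6371 = 9215.6388 km

9215.6388 km


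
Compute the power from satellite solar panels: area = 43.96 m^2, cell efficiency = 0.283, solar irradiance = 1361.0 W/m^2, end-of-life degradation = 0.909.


P = area * eta * S * degradation
P = 43.96 * 0.283 * 1361.0 * 0.909
P = 15390.9748 W

15390.9748 W


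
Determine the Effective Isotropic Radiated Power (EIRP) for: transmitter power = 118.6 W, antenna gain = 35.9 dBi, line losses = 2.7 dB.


Pt = 118.6 W = 20.7408 dBW
EIRP = Pt_dBW + Gt - losses = 20.7408 + 35.9 - 2.7 = 53.9408 dBW

53.9408 dBW


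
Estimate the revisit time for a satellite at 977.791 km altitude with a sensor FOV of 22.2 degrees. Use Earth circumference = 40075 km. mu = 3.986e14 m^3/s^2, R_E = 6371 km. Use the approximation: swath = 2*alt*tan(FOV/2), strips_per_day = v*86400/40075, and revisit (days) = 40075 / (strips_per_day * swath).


swath = 2*977.791*tan(0.1937315) = 383.6699 km
v = sqrt(mu/r) = 7364.7956 m/s = 7.3648 km/s
strips/day = v*86400/40075 = 7.3648*86400/40075 = 15.8782
coverage/day = strips * swath = 15.8782 * 383.6699 = 6091.9829 km
revisit = 40075 / 6091.9829 = 6.5783 days

6.5783 days


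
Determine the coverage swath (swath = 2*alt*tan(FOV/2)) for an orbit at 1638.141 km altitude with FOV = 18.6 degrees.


FOV = 18.6 deg = 0.3246312 rad
swath = 2 * alt * tan(FOV/2) = 2 * 1638.141 * tan(0.1623156)
swath = 2 * 1638.141 * 0.1637563
swath = 536.5118 km

536.5118 km


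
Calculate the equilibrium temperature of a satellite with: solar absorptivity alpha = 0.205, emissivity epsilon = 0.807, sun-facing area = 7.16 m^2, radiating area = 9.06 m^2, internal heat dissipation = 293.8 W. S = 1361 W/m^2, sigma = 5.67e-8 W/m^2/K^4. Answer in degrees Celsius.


Numerator = alpha*S*A_sun + Q_int = 0.205*1361*7.16 + 293.8 = 2291.4758 W
Denominator = eps*sigma*A_rad = 0.807*5.67e-8*9.06 = 4.1455751e-07 W/K^4
T^4 = 5.5275221e+09 K^4
T = 272.6670 K = -0.4829742 C

-0.4830 degrees Celsius


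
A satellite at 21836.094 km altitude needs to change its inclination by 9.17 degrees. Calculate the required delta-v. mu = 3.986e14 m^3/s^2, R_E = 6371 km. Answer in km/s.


r = 28207.0940 km = 2.8207094e+07 m
V = sqrt(mu/r) = 3759.1484 m/s
di = 9.17 deg = 0.1600467 rad
dV = 2*V*sin(di/2) = 2*3759.1484*sin(0.08002335)
dV = 600.9974 m/s = 0.6009974 km/s

0.6010 km/s


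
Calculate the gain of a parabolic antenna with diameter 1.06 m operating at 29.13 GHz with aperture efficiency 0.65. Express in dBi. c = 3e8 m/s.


lambda = c/f = 3e8 / 2.913e+10 = 0.01029866 m
G = eta*(pi*D/lambda)^2 = 0.65*(pi*1.06/0.01029866)^2
G = 67961.5527 (linear)
G = 10*log10(67961.5527) = 48.3226 dBi

48.3226 dBi


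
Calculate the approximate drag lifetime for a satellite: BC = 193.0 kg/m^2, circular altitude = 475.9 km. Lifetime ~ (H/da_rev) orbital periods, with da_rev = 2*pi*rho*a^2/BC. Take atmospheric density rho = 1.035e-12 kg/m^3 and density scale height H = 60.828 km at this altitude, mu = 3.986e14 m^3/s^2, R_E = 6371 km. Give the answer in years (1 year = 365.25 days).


a = R_E + alt = 6846.9000 km = 6.8469e+06 m
da_rev = 2*pi*rho*a^2/BC = 2*pi*1.035e-12*(6.8469e+06)^2/193.0 = 1.579614 m per revolution
N = H/da_rev = 60828.0000 m / 1.579614 m = 38508.1503 revolutions
P = 2*pi*sqrt(a^3/mu) = 5638.3522 s
lifetime = N*P = 38508.1503 * 5638.3522 = 2.1712251e+08 s = 2512.9920 days
years = 2512.9920 / 365.25 = 6.8802 years

6.8802 years


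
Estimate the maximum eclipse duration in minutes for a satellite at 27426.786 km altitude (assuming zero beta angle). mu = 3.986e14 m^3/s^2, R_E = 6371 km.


r = 33797.7860 km
T = 1030.6052 min
Eclipse fraction = arcsin(R_E/r)/pi = arcsin(6371.0000/33797.7860)/pi
= arcsin(0.1885035)/pi = 0.06036367
Eclipse duration = 0.06036367 * 1030.6052 = 62.2111 min

62.2111 minutes


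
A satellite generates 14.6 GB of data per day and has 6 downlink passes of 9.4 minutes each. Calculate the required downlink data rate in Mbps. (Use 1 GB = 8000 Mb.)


total contact time = 6 * 9.4 * 60 = 3384.0000 s
data = 14.6 GB = 116800.0000 Mb
rate = 116800.0000 / 3384.0000 = 34.5154 Mbps

34.5154 Mbps


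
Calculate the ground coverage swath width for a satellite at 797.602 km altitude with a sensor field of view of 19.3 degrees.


FOV = 19.3 deg = 0.3368485 rad
swath = 2 * alt * tan(FOV/2) = 2 * 797.602 * tan(0.1684243)
swath = 2 * 797.602 * 0.1700351
swath = 271.2407 km

271.2407 km


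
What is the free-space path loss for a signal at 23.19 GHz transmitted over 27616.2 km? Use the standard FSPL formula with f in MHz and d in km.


f = 23.19 GHz = 23190.0000 MHz
d = 27616.2 km
FSPL = 32.44 + 20*log10(23190.0000) + 20*log10(27616.2)
FSPL = 32.44 + 87.3060 + 88.8233
FSPL = 208.5693 dB

208.5693 dB


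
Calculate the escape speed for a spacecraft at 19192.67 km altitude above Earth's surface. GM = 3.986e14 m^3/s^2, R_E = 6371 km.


r = 6371.0 + 19192.67 = 25563.6700 km = 2.556367e+07 m
v_esc = sqrt(2*mu/r) = sqrt(2*3.986e14 / 2.556367e+07)
v_esc = 5584.3425 m/s = 5.5843 km/s

5.5843 km/s


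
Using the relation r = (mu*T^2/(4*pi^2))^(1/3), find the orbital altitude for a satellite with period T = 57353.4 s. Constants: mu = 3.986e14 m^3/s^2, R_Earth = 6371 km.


T = 57353.4 s
r = (mu*T^2/(4*pi^2))^(1/3) = (3.986e14 * 57353.4^2 / (4*pi^2))^(1/3)
r = 3.2143905e+07 m = 32143.9047 km
alt = r - R_E = 32143.9047 - 6371 = 25772.9047 km

25772.9047 km


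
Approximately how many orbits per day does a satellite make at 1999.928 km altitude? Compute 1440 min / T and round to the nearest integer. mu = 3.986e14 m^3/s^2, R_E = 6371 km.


r = 8.370928e+06 m
T = 2*pi*sqrt(r^3/mu) = 7622.0471 s = 127.0341 min
revs/day = 1440 / 127.0341 = 11.3355
Rounded: 11 revolutions per day

11 revolutions per day


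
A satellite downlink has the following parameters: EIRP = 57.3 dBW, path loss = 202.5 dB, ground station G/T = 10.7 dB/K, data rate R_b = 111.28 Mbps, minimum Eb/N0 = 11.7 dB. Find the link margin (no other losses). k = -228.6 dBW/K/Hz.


C/N0 = EIRP - FSPL + G/T - k = 57.3 - 202.5 + 10.7 - (-228.6)
C/N0 = 94.1000 dB-Hz
R_b = 111.28 Mbps = 1.1128e+08 bps -> 10*log10(R_b) = 80.4642 dB-Hz
Eb/N0 = C/N0 - 10*log10(R_b) = 94.1000 - 80.4642 = 13.6358 dB
Margin = Eb/N0 - Eb/N0_req = 13.6358 - 11.7 = 1.9358 dB (link closes)

1.9358 dB


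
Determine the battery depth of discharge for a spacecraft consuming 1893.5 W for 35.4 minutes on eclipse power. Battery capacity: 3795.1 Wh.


E_used = P * t / 60 = 1893.5 * 35.4 / 60 = 1117.1650 Wh
DOD = E_used / E_total * 100 = 1117.1650 / 3795.1 * 100
DOD = 29.4370 %

29.4370 %


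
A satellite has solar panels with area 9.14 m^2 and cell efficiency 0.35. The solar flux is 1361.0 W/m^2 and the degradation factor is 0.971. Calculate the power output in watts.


P = area * eta * S * degradation
P = 9.14 * 0.35 * 1361.0 * 0.971
P = 4227.5777 W

4227.5777 W


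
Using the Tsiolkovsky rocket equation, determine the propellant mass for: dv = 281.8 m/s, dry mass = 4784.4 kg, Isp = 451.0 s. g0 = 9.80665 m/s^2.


ve = Isp * g0 = 451.0 * 9.80665 = 4422.799150 m/s
mass ratio = exp(dv/ve) = exp(281.8/4422.799150) = 1.06578893
m_prop = m_dry * (mr - 1) = 4784.4 * (1.06578893 - 1)
m_prop = 314.7606 kg

314.7606 kg


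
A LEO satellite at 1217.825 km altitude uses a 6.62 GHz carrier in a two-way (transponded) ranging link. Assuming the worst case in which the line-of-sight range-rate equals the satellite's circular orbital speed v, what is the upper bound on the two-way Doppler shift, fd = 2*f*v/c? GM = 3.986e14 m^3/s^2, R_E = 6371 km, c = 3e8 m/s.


r = 7.588825e+06 m
v = sqrt(mu/r) = 7247.3858 m/s (worst-case radial velocity)
f = 6.62 GHz = 6.62e+09 Hz
fd = 2*f*v/c = 2*6.62e+09*7247.3858/3.0e+08
fd = 319851.2914 Hz

319851.2914 Hz


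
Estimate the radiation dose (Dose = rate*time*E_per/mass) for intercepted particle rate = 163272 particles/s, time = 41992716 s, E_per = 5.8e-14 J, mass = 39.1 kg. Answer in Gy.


Total energy deposited = rate * time * E_per
  = 163272 * 41992716 * 5.8e-14 = 0.3976616 J
Dose = E_total / mass = 0.3976616 / 39.1
Dose = 0.01017037 Gy

0.0102 Gy


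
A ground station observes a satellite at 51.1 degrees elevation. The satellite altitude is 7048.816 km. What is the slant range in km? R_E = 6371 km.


h = 7048.816 km, el = 51.1 deg
d = -R_E*sin(el) + sqrt((R_E*sin(el))^2 + 2*R_E*h + h^2)
d = -6371.0000*sin(0.8918632) + sqrt((6371.0000*0.7782431)^2 + 2*6371.0000*7048.816 + 7048.816^2)
d = 7851.3968 km

7851.3968 km


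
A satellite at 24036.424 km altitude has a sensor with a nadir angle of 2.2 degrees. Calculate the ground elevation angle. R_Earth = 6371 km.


r = R_E + alt = 30407.4240 km
Law of sines in the satellite / Earth-center / ground-point triangle:
  sin(nadir)/R_E = sin(90 + el)/r  =>  cos(el) = (r/R_E)*sin(nadir)
cos(el) = (30407.4240 / 6371.0000) * sin(2.2 deg) = 0.1832168
el = arccos(0.1832168) = 79.4428 deg
(Earth-central angle = 90 - nadir - el = 8.3572 deg)

79.4428 degrees


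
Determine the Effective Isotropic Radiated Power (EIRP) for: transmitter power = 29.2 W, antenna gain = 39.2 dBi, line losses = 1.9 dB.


Pt = 29.2 W = 14.6538 dBW
EIRP = Pt_dBW + Gt - losses = 14.6538 + 39.2 - 1.9 = 51.9538 dBW

51.9538 dBW


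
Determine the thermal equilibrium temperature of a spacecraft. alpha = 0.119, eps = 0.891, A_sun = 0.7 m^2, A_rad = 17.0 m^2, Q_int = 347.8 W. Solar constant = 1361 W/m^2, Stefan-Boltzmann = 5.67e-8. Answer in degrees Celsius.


Numerator = alpha*S*A_sun + Q_int = 0.119*1361*0.7 + 347.8 = 461.1713 W
Denominator = eps*sigma*A_rad = 0.891*5.67e-8*17.0 = 8.588349e-07 W/K^4
T^4 = 5.3697317e+08 K^4
T = 152.2258 K = -120.9242 C

-120.9242 degrees Celsius


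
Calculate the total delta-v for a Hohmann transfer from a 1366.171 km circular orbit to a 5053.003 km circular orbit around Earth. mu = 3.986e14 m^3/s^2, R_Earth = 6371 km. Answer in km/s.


r1 = 7737.1710 km = 7.737171e+06 m
r2 = 11424.0030 km = 1.1424003e+07 m
dv1 = sqrt(mu/r1)*(sqrt(2*r2/(r1+r2)) - 1) = 660.1644 m/s
dv2 = sqrt(mu/r2)*(1 - sqrt(2*r1/(r1+r2))) = 598.6096 m/s
total dv = |dv1| + |dv2| = 660.1644 + 598.6096 = 1258.7740 m/s = 1.2588 km/s

1.2588 km/s


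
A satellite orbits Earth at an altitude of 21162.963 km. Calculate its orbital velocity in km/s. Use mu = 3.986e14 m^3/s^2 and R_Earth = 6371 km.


r = R_E + alt = 6371.0 + 21162.963 = 27533.9630 km = 2.7533963e+07 m
v = sqrt(mu/r) = sqrt(3.986e14 / 2.7533963e+07) = 3804.8215 m/s = 3.8048 km/s

3.8048 km/s


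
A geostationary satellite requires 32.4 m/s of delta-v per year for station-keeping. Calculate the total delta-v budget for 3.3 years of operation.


dV = rate * years = 32.4 * 3.3
dV = 106.9200 m/s

106.9200 m/s


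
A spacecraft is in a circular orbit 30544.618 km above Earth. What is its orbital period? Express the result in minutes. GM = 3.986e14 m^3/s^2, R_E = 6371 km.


r = 36915.6180 km = 3.6915618e+07 m
T = 2*pi*sqrt(r^3/mu) = 2*pi*sqrt(5.0307233e+22 / 3.986e14)
T = 70587.2782 s = 1176.4546 min

1176.4546 minutes


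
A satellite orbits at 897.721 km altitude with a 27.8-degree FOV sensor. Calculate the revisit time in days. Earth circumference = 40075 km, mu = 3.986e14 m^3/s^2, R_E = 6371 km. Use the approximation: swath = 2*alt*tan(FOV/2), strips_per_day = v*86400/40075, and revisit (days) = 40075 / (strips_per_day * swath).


swath = 2*897.721*tan(0.2426008) = 444.3270 km
v = sqrt(mu/r) = 7405.2487 m/s = 7.4052 km/s
strips/day = v*86400/40075 = 7.4052*86400/40075 = 15.9654
coverage/day = strips * swath = 15.9654 * 444.3270 = 7093.8588 km
revisit = 40075 / 7093.8588 = 5.6493 days

5.6493 days


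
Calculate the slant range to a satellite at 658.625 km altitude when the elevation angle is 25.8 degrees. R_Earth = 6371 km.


h = 658.625 km, el = 25.8 deg
d = -R_E*sin(el) + sqrt((R_E*sin(el))^2 + 2*R_E*h + h^2)
d = -6371.0000*sin(0.4502949) + sqrt((6371.0000*0.4352311)^2 + 2*6371.0000*658.625 + 658.625^2)
d = 1290.9739 km

1290.9739 km


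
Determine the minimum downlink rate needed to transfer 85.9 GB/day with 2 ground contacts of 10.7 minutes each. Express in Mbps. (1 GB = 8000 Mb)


total contact time = 2 * 10.7 * 60 = 1284.0000 s
data = 85.9 GB = 687200.0000 Mb
rate = 687200.0000 / 1284.0000 = 535.2025 Mbps

535.2025 Mbps


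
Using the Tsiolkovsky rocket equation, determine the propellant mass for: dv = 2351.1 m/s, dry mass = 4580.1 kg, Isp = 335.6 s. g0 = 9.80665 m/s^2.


ve = Isp * g0 = 335.6 * 9.80665 = 3291.111740 m/s
mass ratio = exp(dv/ve) = exp(2351.1/3291.111740) = 2.04291695
m_prop = m_dry * (mr - 1) = 4580.1 * (2.04291695 - 1)
m_prop = 4776.6639 kg

4776.6639 kg


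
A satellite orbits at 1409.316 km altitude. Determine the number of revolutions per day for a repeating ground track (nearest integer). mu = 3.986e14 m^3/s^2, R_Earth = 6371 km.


r = 7.780316e+06 m
T = 2*pi*sqrt(r^3/mu) = 6829.7857 s = 113.8298 min
revs/day = 1440 / 113.8298 = 12.6505
Rounded: 13 revolutions per day

13 revolutions per day


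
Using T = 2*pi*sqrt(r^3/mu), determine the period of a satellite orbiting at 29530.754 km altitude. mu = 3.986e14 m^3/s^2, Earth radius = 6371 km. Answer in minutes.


r = 35901.7540 km = 3.5901754e+07 m
T = 2*pi*sqrt(r^3/mu) = 2*pi*sqrt(4.6275061e+22 / 3.986e14)
T = 67699.3847 s = 1128.3231 min

1128.3231 minutes


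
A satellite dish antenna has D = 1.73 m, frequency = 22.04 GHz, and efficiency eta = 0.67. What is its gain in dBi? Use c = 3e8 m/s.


lambda = c/f = 3e8 / 2.204e+10 = 0.01361162 m
G = eta*(pi*D/lambda)^2 = 0.67*(pi*1.73/0.01361162)^2
G = 106818.7337 (linear)
G = 10*log10(106818.7337) = 50.2865 dBi

50.2865 dBi


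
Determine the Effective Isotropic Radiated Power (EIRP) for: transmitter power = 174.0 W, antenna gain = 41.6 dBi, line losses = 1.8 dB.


Pt = 174.0 W = 22.4055 dBW
EIRP = Pt_dBW + Gt - losses = 22.4055 + 41.6 - 1.8 = 62.2055 dBW

62.2055 dBW


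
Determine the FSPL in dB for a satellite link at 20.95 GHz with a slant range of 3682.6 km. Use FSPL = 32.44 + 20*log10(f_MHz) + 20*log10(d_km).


f = 20.95 GHz = 20950.0000 MHz
d = 3682.6 km
FSPL = 32.44 + 20*log10(20950.0000) + 20*log10(3682.6)
FSPL = 32.44 + 86.4237 + 71.3231
FSPL = 190.1868 dB

190.1868 dB


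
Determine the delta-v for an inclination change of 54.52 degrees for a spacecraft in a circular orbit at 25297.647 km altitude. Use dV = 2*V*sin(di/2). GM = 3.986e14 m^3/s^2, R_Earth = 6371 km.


r = 31668.6470 km = 3.1668647e+07 m
V = sqrt(mu/r) = 3547.7572 m/s
di = 54.52 deg = 0.9515535 rad
dV = 2*V*sin(di/2) = 2*3547.7572*sin(0.4757768)
dV = 3249.9519 m/s = 3.2500 km/s

3.2500 km/s


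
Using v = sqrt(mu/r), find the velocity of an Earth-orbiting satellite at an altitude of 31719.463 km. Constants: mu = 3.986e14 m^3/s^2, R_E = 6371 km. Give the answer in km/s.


r = R_E + alt = 6371.0 + 31719.463 = 38090.4630 km = 3.8090463e+07 m
v = sqrt(mu/r) = sqrt(3.986e14 / 3.8090463e+07) = 3234.8975 m/s = 3.2349 km/s

3.2349 km/s


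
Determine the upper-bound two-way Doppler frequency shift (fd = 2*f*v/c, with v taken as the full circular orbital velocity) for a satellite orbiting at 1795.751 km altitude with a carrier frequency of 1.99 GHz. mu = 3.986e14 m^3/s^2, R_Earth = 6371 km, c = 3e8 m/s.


r = 8.166751e+06 m
v = sqrt(mu/r) = 6986.2479 m/s (worst-case radial velocity)
f = 1.99 GHz = 1.99e+09 Hz
fd = 2*f*v/c = 2*1.99e+09*6986.2479/3.0e+08
fd = 92684.2217 Hz

92684.2217 Hz


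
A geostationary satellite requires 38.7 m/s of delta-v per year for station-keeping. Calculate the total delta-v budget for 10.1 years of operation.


dV = rate * years = 38.7 * 10.1
dV = 390.8700 m/s

390.8700 m/s


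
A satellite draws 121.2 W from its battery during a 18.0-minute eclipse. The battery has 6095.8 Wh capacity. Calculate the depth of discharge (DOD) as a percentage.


E_used = P * t / 60 = 121.2 * 18.0 / 60 = 36.3600 Wh
DOD = E_used / E_total * 100 = 36.3600 / 6095.8 * 100
DOD = 0.5964763 %

0.5965 %


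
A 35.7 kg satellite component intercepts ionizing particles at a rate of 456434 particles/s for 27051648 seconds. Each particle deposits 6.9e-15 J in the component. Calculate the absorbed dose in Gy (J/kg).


Total energy deposited = rate * time * E_per
  = 456434 * 27051648 * 6.9e-15 = 0.08519631 J
Dose = E_total / mass = 0.08519631 / 35.7
Dose = 0.002386451 Gy

0.0024 Gy


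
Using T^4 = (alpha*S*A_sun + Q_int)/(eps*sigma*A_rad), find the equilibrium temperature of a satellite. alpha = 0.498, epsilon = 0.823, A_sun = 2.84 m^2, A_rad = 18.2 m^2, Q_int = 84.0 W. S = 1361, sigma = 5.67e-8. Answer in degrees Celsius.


Numerator = alpha*S*A_sun + Q_int = 0.498*1361*2.84 + 84.0 = 2008.8895 W
Denominator = eps*sigma*A_rad = 0.823*5.67e-8*18.2 = 8.4928662e-07 W/K^4
T^4 = 2.3653846e+09 K^4
T = 220.5339 K = -52.6161 C

-52.6161 degrees Celsius


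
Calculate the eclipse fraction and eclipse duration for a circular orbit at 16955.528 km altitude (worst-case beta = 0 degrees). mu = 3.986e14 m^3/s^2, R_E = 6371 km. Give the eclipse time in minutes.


r = 23326.5280 km
T = 590.9288 min
Eclipse fraction = arcsin(R_E/r)/pi = arcsin(6371.0000/23326.5280)/pi
= arcsin(0.2731225)/pi = 0.08805644
Eclipse duration = 0.08805644 * 590.9288 = 52.0351 min

52.0351 minutes


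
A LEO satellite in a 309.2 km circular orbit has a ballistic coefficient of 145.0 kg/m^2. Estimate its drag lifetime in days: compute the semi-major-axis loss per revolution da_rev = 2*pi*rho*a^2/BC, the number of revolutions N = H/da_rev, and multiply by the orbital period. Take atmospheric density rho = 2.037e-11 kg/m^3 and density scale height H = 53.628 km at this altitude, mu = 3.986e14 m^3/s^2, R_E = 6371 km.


a = R_E + alt = 6680.2000 km = 6.6802e+06 m
da_rev = 2*pi*rho*a^2/BC = 2*pi*2.037e-11*(6.6802e+06)^2/145.0 = 39.389623 m per revolution
N = H/da_rev = 53628.0000 m / 39.389623 m = 1361.4753 revolutions
P = 2*pi*sqrt(a^3/mu) = 5433.6970 s
lifetime = N*P = 1361.4753 * 5433.6970 = 7.3978444e+06 s = 85.6232 days

85.6232 days


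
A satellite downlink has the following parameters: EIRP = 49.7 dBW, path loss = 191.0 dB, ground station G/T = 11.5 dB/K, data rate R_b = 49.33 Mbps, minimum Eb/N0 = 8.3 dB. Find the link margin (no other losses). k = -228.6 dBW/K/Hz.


C/N0 = EIRP - FSPL + G/T - k = 49.7 - 191.0 + 11.5 - (-228.6)
C/N0 = 98.8000 dB-Hz
R_b = 49.33 Mbps = 4.933e+07 bps -> 10*log10(R_b) = 76.9311 dB-Hz
Eb/N0 = C/N0 - 10*log10(R_b) = 98.8000 - 76.9311 = 21.8689 dB
Margin = Eb/N0 - Eb/N0_req = 21.8689 - 8.3 = 13.5689 dB (link closes)

13.5689 dB


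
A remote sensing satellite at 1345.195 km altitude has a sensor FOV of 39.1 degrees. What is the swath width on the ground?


FOV = 39.1 deg = 0.6824237 rad
swath = 2 * alt * tan(FOV/2) = 2 * 1345.195 * tan(0.3412119)
swath = 2 * 1345.195 * 0.355101
swath = 955.3601 km

955.3601 km


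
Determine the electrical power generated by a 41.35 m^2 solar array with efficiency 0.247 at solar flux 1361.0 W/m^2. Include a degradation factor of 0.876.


P = area * eta * S * degradation
P = 41.35 * 0.247 * 1361.0 * 0.876
P = 12176.8428 W

12176.8428 W


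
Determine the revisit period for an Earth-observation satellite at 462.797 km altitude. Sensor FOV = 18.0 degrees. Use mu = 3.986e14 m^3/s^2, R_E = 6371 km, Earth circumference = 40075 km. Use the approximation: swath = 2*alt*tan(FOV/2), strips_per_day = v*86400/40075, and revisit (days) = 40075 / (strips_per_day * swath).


swath = 2*462.797*tan(0.1570796) = 146.5997 km
v = sqrt(mu/r) = 7637.2606 m/s = 7.6373 km/s
strips/day = v*86400/40075 = 7.6373*86400/40075 = 16.4656
coverage/day = strips * swath = 16.4656 * 146.5997 = 2413.8533 km
revisit = 40075 / 2413.8533 = 16.6021 days

16.6021 days


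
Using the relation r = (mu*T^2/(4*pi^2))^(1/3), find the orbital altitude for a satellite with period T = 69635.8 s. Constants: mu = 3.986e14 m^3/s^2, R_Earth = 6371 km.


T = 69635.8 s
r = (mu*T^2/(4*pi^2))^(1/3) = (3.986e14 * 69635.8^2 / (4*pi^2))^(1/3)
r = 3.6583133e+07 m = 36583.1332 km
alt = r - R_E = 36583.1332 - 6371 = 30212.1332 km

30212.1332 km


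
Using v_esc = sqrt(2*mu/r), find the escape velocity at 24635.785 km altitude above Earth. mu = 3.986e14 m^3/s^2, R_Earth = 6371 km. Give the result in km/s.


r = 6371.0 + 24635.785 = 31006.7850 km = 3.1006785e+07 m
v_esc = sqrt(2*mu/r) = sqrt(2*3.986e14 / 3.1006785e+07)
v_esc = 5070.5524 m/s = 5.0706 km/s

5.0706 km/s


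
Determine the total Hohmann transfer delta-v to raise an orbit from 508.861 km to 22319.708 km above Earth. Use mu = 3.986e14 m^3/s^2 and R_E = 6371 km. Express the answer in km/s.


r1 = 6879.8610 km = 6.879861e+06 m
r2 = 28690.7080 km = 2.8690708e+07 m
dv1 = sqrt(mu/r1)*(sqrt(2*r2/(r1+r2)) - 1) = 2055.9581 m/s
dv2 = sqrt(mu/r2)*(1 - sqrt(2*r1/(r1+r2))) = 1409.0966 m/s
total dv = |dv1| + |dv2| = 2055.9581 + 1409.0966 = 3465.0546 m/s = 3.4651 km/s

3.4651 km/s


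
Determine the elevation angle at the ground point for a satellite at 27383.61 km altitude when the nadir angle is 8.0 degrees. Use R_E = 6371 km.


r = R_E + alt = 33754.6100 km
Law of sines in the satellite / Earth-center / ground-point triangle:
  sin(nadir)/R_E = sin(90 + el)/r  =>  cos(el) = (r/R_E)*sin(nadir)
cos(el) = (33754.6100 / 6371.0000) * sin(8.0 deg) = 0.7373621
el = arccos(0.7373621) = 42.4928 deg
(Earth-central angle = 90 - nadir - el = 39.5072 deg)

42.4928 degrees


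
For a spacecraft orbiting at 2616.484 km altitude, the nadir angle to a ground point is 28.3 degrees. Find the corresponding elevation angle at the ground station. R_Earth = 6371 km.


r = R_E + alt = 8987.4840 km
Law of sines in the satellite / Earth-center / ground-point triangle:
  sin(nadir)/R_E = sin(90 + el)/r  =>  cos(el) = (r/R_E)*sin(nadir)
cos(el) = (8987.4840 / 6371.0000) * sin(28.3 deg) = 0.6687899
el = arccos(0.6687899) = 48.0263 deg
(Earth-central angle = 90 - nadir - el = 13.6737 deg)

48.0263 degrees


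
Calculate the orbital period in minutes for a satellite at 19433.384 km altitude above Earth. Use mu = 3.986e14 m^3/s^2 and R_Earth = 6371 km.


r = 25804.3840 km = 2.5804384e+07 m
T = 2*pi*sqrt(r^3/mu) = 2*pi*sqrt(1.7182268e+22 / 3.986e14)
T = 41252.6133 s = 687.5436 min

687.5436 minutes


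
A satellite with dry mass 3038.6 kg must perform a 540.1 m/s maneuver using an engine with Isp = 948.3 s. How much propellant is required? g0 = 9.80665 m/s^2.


ve = Isp * g0 = 948.3 * 9.80665 = 9299.646195 m/s
mass ratio = exp(dv/ve) = exp(540.1/9299.646195) = 1.05979710
m_prop = m_dry * (mr - 1) = 3038.6 * (1.05979710 - 1)
m_prop = 181.6995 kg

181.6995 kg


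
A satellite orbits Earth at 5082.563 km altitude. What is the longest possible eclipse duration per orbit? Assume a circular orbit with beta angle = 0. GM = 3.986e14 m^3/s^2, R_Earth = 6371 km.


r = 11453.5630 km
T = 203.3157 min
Eclipse fraction = arcsin(R_E/r)/pi = arcsin(6371.0000/11453.5630)/pi
= arcsin(0.5562461)/pi = 0.1877588
Eclipse duration = 0.1877588 * 203.3157 = 38.1743 min

38.1743 minutes


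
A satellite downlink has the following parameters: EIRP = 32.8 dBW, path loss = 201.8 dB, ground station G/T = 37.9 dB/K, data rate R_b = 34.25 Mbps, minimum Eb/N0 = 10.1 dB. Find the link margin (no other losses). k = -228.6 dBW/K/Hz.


C/N0 = EIRP - FSPL + G/T - k = 32.8 - 201.8 + 37.9 - (-228.6)
C/N0 = 97.5000 dB-Hz
R_b = 34.25 Mbps = 3.425e+07 bps -> 10*log10(R_b) = 75.3466 dB-Hz
Eb/N0 = C/N0 - 10*log10(R_b) = 97.5000 - 75.3466 = 22.1534 dB
Margin = Eb/N0 - Eb/N0_req = 22.1534 - 10.1 = 12.0534 dB (link closes)

12.0534 dB


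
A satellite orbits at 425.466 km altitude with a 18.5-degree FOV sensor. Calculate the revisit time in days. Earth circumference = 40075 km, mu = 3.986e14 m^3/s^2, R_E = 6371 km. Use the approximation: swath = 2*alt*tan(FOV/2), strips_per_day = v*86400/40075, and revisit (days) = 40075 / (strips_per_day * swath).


swath = 2*425.466*tan(0.161443) = 138.5831 km
v = sqrt(mu/r) = 7658.2065 m/s = 7.6582 km/s
strips/day = v*86400/40075 = 7.6582*86400/40075 = 16.5108
coverage/day = strips * swath = 16.5108 * 138.5831 = 2288.1131 km
revisit = 40075 / 2288.1131 = 17.5144 days

17.5144 days


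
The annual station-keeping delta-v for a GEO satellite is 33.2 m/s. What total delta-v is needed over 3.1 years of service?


dV = rate * years = 33.2 * 3.1
dV = 102.9200 m/s

102.9200 m/s


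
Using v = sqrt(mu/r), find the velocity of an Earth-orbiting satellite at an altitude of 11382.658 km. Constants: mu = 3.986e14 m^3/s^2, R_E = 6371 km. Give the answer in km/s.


r = R_E + alt = 6371.0 + 11382.658 = 17753.6580 km = 1.7753658e+07 m
v = sqrt(mu/r) = sqrt(3.986e14 / 1.7753658e+07) = 4738.3237 m/s = 4.7383 km/s

4.7383 km/s


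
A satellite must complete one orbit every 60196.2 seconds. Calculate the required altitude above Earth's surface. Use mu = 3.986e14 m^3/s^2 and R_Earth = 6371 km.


T = 60196.2 s
r = (mu*T^2/(4*pi^2))^(1/3) = (3.986e14 * 60196.2^2 / (4*pi^2))^(1/3)
r = 3.3197489e+07 m = 33197.4891 km
alt = r - R_E = 33197.4891 - 6371 = 26826.4891 km

26826.4891 km


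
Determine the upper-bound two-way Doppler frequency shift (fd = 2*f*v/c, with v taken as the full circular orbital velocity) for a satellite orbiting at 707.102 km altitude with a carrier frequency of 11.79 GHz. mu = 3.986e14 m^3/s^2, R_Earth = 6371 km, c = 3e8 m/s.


r = 7.078102e+06 m
v = sqrt(mu/r) = 7504.3009 m/s (worst-case radial velocity)
f = 11.79 GHz = 1.179e+10 Hz
fd = 2*f*v/c = 2*1.179e+10*7504.3009/3.0e+08
fd = 589838.0496 Hz

589838.0496 Hz


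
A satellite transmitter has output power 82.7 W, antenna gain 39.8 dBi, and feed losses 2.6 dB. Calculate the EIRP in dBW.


Pt = 82.7 W = 19.1751 dBW
EIRP = Pt_dBW + Gt - losses = 19.1751 + 39.8 - 2.6 = 56.3751 dBW

56.3751 dBW


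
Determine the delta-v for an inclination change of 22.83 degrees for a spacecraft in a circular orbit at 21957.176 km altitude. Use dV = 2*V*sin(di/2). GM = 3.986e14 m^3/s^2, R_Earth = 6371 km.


r = 28328.1760 km = 2.8328176e+07 m
V = sqrt(mu/r) = 3751.1060 m/s
di = 22.83 deg = 0.3984587 rad
dV = 2*V*sin(di/2) = 2*3751.1060*sin(0.1992293)
dV = 1484.7926 m/s = 1.4848 km/s

1.4848 km/s


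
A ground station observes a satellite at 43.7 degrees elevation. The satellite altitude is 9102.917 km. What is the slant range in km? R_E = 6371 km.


h = 9102.917 km, el = 43.7 deg
d = -R_E*sin(el) + sqrt((R_E*sin(el))^2 + 2*R_E*h + h^2)
d = -6371.0000*sin(0.7627089) + sqrt((6371.0000*0.6908824)^2 + 2*6371.0000*9102.917 + 9102.917^2)
d = 10370.8847 km

10370.8847 km


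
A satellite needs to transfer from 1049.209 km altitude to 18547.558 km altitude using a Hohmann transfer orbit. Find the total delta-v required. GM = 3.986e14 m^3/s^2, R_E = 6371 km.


r1 = 7420.2090 km = 7.420209e+06 m
r2 = 24918.5580 km = 2.4918558e+07 m
dv1 = sqrt(mu/r1)*(sqrt(2*r2/(r1+r2)) - 1) = 1769.3477 m/s
dv2 = sqrt(mu/r2)*(1 - sqrt(2*r1/(r1+r2))) = 1290.1424 m/s
total dv = |dv1| + |dv2| = 1769.3477 + 1290.1424 = 3059.4901 m/s = 3.0595 km/s

3.0595 km/s


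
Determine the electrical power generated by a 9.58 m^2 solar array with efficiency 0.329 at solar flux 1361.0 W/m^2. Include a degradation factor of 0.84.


P = area * eta * S * degradation
P = 9.58 * 0.329 * 1361.0 * 0.84
P = 3603.2867 W

3603.2867 W


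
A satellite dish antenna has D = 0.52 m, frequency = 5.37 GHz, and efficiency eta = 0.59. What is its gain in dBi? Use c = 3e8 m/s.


lambda = c/f = 3e8 / 5.37e+09 = 0.05586592 m
G = eta*(pi*D/lambda)^2 = 0.59*(pi*0.52/0.05586592)^2
G = 504.5039 (linear)
G = 10*log10(504.5039) = 27.0286 dBi

27.0286 dBi


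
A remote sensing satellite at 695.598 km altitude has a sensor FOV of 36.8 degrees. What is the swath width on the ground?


FOV = 36.8 deg = 0.6422812 rad
swath = 2 * alt * tan(FOV/2) = 2 * 695.598 * tan(0.3211406)
swath = 2 * 695.598 * 0.3326557
swath = 462.7893 km

462.7893 km


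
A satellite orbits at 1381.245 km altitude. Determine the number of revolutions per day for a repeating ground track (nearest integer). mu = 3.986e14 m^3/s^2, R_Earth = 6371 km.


r = 7.752245e+06 m
T = 2*pi*sqrt(r^3/mu) = 6792.8567 s = 113.2143 min
revs/day = 1440 / 113.2143 = 12.7192
Rounded: 13 revolutions per day

13 revolutions per day


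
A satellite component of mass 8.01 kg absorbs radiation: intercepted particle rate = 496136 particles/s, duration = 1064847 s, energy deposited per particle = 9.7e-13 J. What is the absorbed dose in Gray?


Total energy deposited = rate * time * E_per
  = 496136 * 1064847 * 9.7e-13 = 0.5124597 J
Dose = E_total / mass = 0.5124597 / 8.01
Dose = 0.06397749 Gy

0.0640 Gy


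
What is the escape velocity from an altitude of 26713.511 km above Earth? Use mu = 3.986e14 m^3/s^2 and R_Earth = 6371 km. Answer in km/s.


r = 6371.0 + 26713.511 = 33084.5110 km = 3.3084511e+07 m
v_esc = sqrt(2*mu/r) = sqrt(2*3.986e14 / 3.3084511e+07)
v_esc = 4908.7542 m/s = 4.9088 km/s

4.9088 km/s


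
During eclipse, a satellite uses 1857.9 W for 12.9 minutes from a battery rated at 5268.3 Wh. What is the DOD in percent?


E_used = P * t / 60 = 1857.9 * 12.9 / 60 = 399.4485 Wh
DOD = E_used / E_total * 100 = 399.4485 / 5268.3 * 100
DOD = 7.5821 %

7.5821 %


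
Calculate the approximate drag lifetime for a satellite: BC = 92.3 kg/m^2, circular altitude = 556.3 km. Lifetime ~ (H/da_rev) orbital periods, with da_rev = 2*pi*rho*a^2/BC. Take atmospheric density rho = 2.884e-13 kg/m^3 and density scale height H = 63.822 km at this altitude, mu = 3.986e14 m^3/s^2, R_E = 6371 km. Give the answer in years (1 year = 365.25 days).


a = R_E + alt = 6927.3000 km = 6.9273e+06 m
da_rev = 2*pi*rho*a^2/BC = 2*pi*2.884e-13*(6.9273e+06)^2/92.3 = 0.94210957 m per revolution
N = H/da_rev = 63822.0000 m / 0.94210957 m = 67743.7127 revolutions
P = 2*pi*sqrt(a^3/mu) = 5737.9560 s
lifetime = N*P = 67743.7127 * 5737.9560 = 3.8871044e+08 s = 4498.9635 days
years = 4498.9635 / 365.25 = 12.3175 years

12.3175 years


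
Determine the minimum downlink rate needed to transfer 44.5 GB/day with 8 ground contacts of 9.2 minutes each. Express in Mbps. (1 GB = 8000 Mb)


total contact time = 8 * 9.2 * 60 = 4416.0000 s
data = 44.5 GB = 356000.0000 Mb
rate = 356000.0000 / 4416.0000 = 80.6159 Mbps

80.6159 Mbps


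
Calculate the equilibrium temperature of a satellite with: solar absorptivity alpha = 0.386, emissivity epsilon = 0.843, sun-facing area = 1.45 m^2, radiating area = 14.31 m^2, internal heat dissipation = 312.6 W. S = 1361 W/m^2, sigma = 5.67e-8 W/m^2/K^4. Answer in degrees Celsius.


Numerator = alpha*S*A_sun + Q_int = 0.386*1361*1.45 + 312.6 = 1074.3517 W
Denominator = eps*sigma*A_rad = 0.843*5.67e-8*14.31 = 6.8399081e-07 W/K^4
T^4 = 1.5707107e+09 K^4
T = 199.0784 K = -74.0716 C

-74.0716 degrees Celsius


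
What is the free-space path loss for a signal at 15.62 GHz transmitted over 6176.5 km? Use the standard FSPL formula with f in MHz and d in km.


f = 15.62 GHz = 15620.0000 MHz
d = 6176.5 km
FSPL = 32.44 + 20*log10(15620.0000) + 20*log10(6176.5)
FSPL = 32.44 + 83.8736 + 75.8148
FSPL = 192.1285 dB

192.1285 dB


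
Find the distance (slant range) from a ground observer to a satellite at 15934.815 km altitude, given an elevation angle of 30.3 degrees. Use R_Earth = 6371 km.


h = 15934.815 km, el = 30.3 deg
d = -R_E*sin(el) + sqrt((R_E*sin(el))^2 + 2*R_E*h + h^2)
d = -6371.0000*sin(0.5288348) + sqrt((6371.0000*0.5045276)^2 + 2*6371.0000*15934.815 + 15934.815^2)
d = 18402.5867 km

18402.5867 km


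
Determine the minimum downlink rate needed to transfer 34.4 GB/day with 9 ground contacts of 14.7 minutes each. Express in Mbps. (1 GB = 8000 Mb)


total contact time = 9 * 14.7 * 60 = 7938.0000 s
data = 34.4 GB = 275200.0000 Mb
rate = 275200.0000 / 7938.0000 = 34.6687 Mbps

34.6687 Mbps


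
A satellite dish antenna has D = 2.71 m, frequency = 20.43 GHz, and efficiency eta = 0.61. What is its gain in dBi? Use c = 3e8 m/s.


lambda = c/f = 3e8 / 2.043e+10 = 0.01468429 m
G = eta*(pi*D/lambda)^2 = 0.61*(pi*2.71/0.01468429)^2
G = 205051.2334 (linear)
G = 10*log10(205051.2334) = 53.1186 dBi

53.1186 dBi


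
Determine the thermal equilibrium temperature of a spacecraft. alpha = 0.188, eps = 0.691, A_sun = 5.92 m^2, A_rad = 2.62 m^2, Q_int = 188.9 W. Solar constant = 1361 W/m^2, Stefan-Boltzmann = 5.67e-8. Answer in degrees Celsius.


Numerator = alpha*S*A_sun + Q_int = 0.188*1361*5.92 + 188.9 = 1703.6386 W
Denominator = eps*sigma*A_rad = 0.691*5.67e-8*2.62 = 1.0265081e-07 W/K^4
T^4 = 1.6596445e+10 K^4
T = 358.9250 K = 85.7750 C

85.7750 degrees Celsius


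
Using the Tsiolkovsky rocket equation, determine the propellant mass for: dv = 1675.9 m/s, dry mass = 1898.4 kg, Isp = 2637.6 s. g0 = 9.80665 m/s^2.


ve = Isp * g0 = 2637.6 * 9.80665 = 25866.020040 m/s
mass ratio = exp(dv/ve) = exp(1675.9/25866.020040) = 1.06693662
m_prop = m_dry * (mr - 1) = 1898.4 * (1.06693662 - 1)
m_prop = 127.0725 kg

127.0725 kg


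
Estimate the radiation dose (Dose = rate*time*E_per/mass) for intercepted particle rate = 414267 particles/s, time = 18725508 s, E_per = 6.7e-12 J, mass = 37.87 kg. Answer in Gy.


Total energy deposited = rate * time * E_per
  = 414267 * 18725508 * 6.7e-12 = 51.9743 J
Dose = E_total / mass = 51.9743 / 37.87
Dose = 1.3724 Gy

1.3724 Gy


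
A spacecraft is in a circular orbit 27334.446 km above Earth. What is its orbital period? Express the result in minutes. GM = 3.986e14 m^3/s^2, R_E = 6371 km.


r = 33705.4460 km = 3.3705446e+07 m
T = 2*pi*sqrt(r^3/mu) = 2*pi*sqrt(3.8291311e+22 / 3.986e14)
T = 61583.0705 s = 1026.3845 min

1026.3845 minutes


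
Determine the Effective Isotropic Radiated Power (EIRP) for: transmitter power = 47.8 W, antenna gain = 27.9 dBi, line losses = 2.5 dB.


Pt = 47.8 W = 16.7943 dBW
EIRP = Pt_dBW + Gt - losses = 16.7943 + 27.9 - 2.5 = 42.1943 dBW

42.1943 dBW


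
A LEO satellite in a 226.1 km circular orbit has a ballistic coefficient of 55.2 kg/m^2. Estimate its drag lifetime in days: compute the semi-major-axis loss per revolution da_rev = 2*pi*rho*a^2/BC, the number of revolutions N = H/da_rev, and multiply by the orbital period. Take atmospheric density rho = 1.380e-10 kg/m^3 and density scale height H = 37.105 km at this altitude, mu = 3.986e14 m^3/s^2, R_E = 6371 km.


a = R_E + alt = 6597.1000 km = 6.5971e+06 m
da_rev = 2*pi*rho*a^2/BC = 2*pi*1.380e-10*(6.5971e+06)^2/55.2 = 683.637711 m per revolution
N = H/da_rev = 37105.0000 m / 683.637711 m = 54.2758 revolutions
P = 2*pi*sqrt(a^3/mu) = 5332.6223 s
lifetime = N*P = 54.2758 * 5332.6223 = 289432.4671 s = 3.3499 days

3.3499 days
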